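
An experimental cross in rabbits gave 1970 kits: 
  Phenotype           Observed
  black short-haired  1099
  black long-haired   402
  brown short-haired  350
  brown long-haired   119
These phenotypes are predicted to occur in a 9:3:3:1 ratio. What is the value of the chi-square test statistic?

The 9:3:3:1 ratio has 16 parts, so with N = 1970 the expected counts are:
  black short-haired: 1970 × 9/16 = 1108.125
  black long-haired: 1970 × 3/16 = 369.375
  brown short-haired: 1970 × 3/16 = 369.375
  brown long-haired: 1970 × 1/16 = 123.125
χ² = Σ (O − E)² / E
  black short-haired: (1099 − 1108.125)² / 1108.125 = 0.0751
  black long-haired: (402 − 369.375)² / 369.375 = 2.8816
  brown short-haired: (350 − 369.375)² / 369.375 = 1.0163
  brown long-haired: (119 − 123.125)² / 123.125 = 0.1382
χ² = 0.0751 + 2.8816 + 1.0163 + 0.1382 = 4.1112 ≈ 4.111

4.111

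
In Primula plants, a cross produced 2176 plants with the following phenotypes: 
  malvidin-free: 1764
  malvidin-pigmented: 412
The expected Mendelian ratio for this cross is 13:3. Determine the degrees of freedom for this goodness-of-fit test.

A goodness-of-fit test with 2 phenotype classes has df = 2 − 1 = 1.

1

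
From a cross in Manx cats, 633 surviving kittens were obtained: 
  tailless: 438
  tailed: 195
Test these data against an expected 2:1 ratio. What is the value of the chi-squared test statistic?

The 2:1 ratio has 3 parts, so with N = 633 the expected counts are:
  tailless: 633 × 2/3 = 422
  tailed: 633 × 1/3 = 211
χ² = Σ (O − E)² / E
  tailless: (438 − 422)² / 422 = 0.6066
  tailed: (195 − 211)² / 211 = 1.2133
χ² = 0.6066 + 1.2133 = 1.8199 ≈ 1.820

1.820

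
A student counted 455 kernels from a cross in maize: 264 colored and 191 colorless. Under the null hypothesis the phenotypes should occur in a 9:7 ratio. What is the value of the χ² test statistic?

The 9:7 ratio has 16 parts, so with N = 455 the expected counts are:
  colored: 455 × 9/16 = 255.9375
  colorless: 455 × 7/16 = 199.0625
χ² = Σ (O − E)² / E
  colored: (264 − 255.9375)² / 255.9375 = 0.2540
  colorless: (191 − 199.0625)² / 199.0625 = 0.3266
χ² = 0.2540 + 0.3266 = 0.5806 ≈ 0.581

0.581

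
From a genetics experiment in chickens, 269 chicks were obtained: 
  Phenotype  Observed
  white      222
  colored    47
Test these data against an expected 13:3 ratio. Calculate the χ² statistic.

0.288

Expected counts for N = 269 under a 13:3 ratio (total parts = 16):
  white: 269 × 13/16 = 218.5625
  colored: 269 × 3/16 = 50.4375
χ² = Σ (O − E)² / E
  white: (222 − 218.5625)² / 218.5625 = 0.0541
  colored: (47 − 50.4375)² / 50.4375 = 0.2343
χ² = 0.0541 + 0.2343 = 0.2884 ≈ 0.288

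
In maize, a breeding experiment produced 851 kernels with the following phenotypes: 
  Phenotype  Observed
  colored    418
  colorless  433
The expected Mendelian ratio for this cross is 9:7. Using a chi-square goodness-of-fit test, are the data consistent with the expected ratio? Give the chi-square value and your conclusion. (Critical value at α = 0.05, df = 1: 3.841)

17.586; not consistent

The 9:7 ratio has 16 parts, so with N = 851 the expected counts are:
  colored: 851 × 9/16 = 478.6875
  colorless: 851 × 7/16 = 372.3125
χ² = Σ (O − E)² / E
  colored: (418 − 478.6875)² / 478.6875 = 7.6939
  colorless: (433 − 372.3125)² / 372.3125 = 9.8922
χ² = 7.6939 + 9.8922 = 17.5861 ≈ 17.586
Degrees of freedom = 2 − 1 = 1; critical value at α = 0.05 is 3.841.
Since 17.586 > 3.841, we reject the null hypothesis — the data do not fit the 9:7 ratio.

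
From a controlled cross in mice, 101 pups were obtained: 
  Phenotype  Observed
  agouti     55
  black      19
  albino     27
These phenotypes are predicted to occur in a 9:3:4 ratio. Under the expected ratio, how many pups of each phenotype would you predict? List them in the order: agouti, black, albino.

Expected counts for N = 101 under a 9:3:4 ratio (total parts = 16):
  agouti: 101 × 9/16 = 56.8125
  black: 101 × 3/16 = 18.9375
  albino: 101 × 4/16 = 25.25

56.8125, 18.9375, 25.25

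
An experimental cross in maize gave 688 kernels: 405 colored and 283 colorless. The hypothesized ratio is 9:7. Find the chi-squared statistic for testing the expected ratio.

1.914

Under the 9:7 hypothesis (Σ ratio = 16, N = 688):
  colored: 688 × 9/16 = 387
  colorless: 688 × 7/16 = 301
χ² = Σ (O − E)² / E
  colored: (405 − 387)² / 387 = 0.8372
  colorless: (283 − 301)² / 301 = 1.0764
χ² = 0.8372 + 1.0764 = 1.9136 ≈ 1.914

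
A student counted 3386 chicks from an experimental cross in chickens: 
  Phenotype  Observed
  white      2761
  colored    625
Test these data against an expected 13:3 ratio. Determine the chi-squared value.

The 13:3 ratio has 16 parts, so with N = 3386 the expected counts are:
  white: 3386 × 13/16 = 2751.125
  colored: 3386 × 3/16 = 634.875
χ² = Σ (O − E)² / E
  white: (2761 − 2751.125)² / 2751.125 = 0.0354
  colored: (625 − 634.875)² / 634.875 = 0.1536
χ² = 0.0354 + 0.1536 = 0.189

0.189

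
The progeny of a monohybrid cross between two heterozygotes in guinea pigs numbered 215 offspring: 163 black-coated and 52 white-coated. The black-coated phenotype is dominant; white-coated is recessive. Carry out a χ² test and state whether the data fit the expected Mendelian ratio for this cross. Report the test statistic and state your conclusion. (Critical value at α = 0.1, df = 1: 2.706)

For a monohybrid cross between heterozygotes with complete dominance, the expected phenotypic ratio is 3:1.
Expected counts for N = 215 under a 3:1 ratio (total parts = 4):
  black-coated: 215 × 3/4 = 161.25
  white-coated: 215 × 1/4 = 53.75
χ² = Σ (O − E)² / E
  black-coated: (163 − 161.25)² / 161.25 = 0.0190
  white-coated: (52 − 53.75)² / 53.75 = 0.0570
χ² = 0.0190 + 0.0570 = 0.076
Degrees of freedom = 2 − 1 = 1; critical value at α = 0.1 is 2.706.
Since 0.076 < 2.706, we fail to reject the null hypothesis — the data are consistent with the 3:1 ratio.

0.076; consistent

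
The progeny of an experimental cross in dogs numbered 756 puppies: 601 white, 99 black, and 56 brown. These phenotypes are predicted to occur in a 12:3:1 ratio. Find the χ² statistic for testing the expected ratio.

Expected counts for N = 756 under a 12:3:1 ratio (total parts = 16):
  white: 756 × 12/16 = 567
  black: 756 × 3/16 = 141.75
  brown: 756 × 1/16 = 47.25
χ² = Σ (O − E)² / E
  white: (601 − 567)² / 567 = 2.0388
  black: (99 − 141.75)² / 141.75 = 12.8929
  brown: (56 − 47.25)² / 47.25 = 1.6204
χ² = 2.0388 + 12.8929 + 1.6204 = 16.5521 ≈ 16.552

16.552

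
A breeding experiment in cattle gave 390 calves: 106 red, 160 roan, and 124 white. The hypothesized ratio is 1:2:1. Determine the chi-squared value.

Total ratio parts = 4. Expected numbers out of 390:
  red: 390 × 1/4 = 97.5
  roan: 390 × 2/4 = 195
  white: 390 × 1/4 = 97.5
χ² = Σ (O − E)² / E
  red: (106 − 97.5)² / 97.5 = 0.7410
  roan: (160 − 195)² / 195 = 6.2821
  white: (124 − 97.5)² / 97.5 = 7.2026
χ² = 0.7410 + 6.2821 + 7.2026 = 14.2257 ≈ 14.226

14.226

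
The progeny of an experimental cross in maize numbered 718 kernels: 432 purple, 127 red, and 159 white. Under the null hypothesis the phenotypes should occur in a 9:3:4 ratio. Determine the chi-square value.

4.732

Under the 9:3:4 hypothesis (Σ ratio = 16, N = 718):
  purple: 718 × 9/16 = 403.875
  red: 718 × 3/16 = 134.625
  white: 718 × 4/16 = 179.5
χ² = Σ (O − E)² / E
  purple: (432 − 403.875)² / 403.875 = 1.9586
  red: (127 − 134.625)² / 134.625 = 0.4319
  white: (159 − 179.5)² / 179.5 = 2.3412
χ² = 1.9586 + 0.4319 + 2.3412 = 4.7317 ≈ 4.732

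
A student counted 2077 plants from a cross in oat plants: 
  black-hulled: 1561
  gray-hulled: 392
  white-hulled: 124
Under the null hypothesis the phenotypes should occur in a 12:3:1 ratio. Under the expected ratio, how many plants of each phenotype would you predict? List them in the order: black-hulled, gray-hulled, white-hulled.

1557.75, 389.4375, 129.8125

Total ratio parts = 16. Expected numbers out of 2077:
  black-hulled: 2077 × 12/16 = 1557.75
  gray-hulled: 2077 × 3/16 = 389.4375
  white-hulled: 2077 × 1/16 = 129.8125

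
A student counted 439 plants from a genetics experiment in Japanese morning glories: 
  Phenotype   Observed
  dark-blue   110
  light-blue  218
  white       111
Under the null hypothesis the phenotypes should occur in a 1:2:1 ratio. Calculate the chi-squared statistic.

0.025

Expected counts for N = 439 under a 1:2:1 ratio (total parts = 4):
  dark-blue: 439 × 1/4 = 109.75
  light-blue: 439 × 2/4 = 219.5
  white: 439 × 1/4 = 109.75
χ² = Σ (O − E)² / E
  dark-blue: (110 − 109.75)² / 109.75 = 0.0006
  light-blue: (218 − 219.5)² / 219.5 = 0.0103
  white: (111 − 109.75)² / 109.75 = 0.0142
χ² = 0.0006 + 0.0103 + 0.0142 = 0.0251 ≈ 0.025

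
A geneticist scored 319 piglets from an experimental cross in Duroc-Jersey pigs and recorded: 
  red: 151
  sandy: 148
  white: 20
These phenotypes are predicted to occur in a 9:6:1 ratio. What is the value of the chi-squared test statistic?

11.238

The 9:6:1 ratio has 16 parts, so with N = 319 the expected counts are:
  red: 319 × 9/16 = 179.4375
  sandy: 319 × 6/16 = 119.625
  white: 319 × 1/16 = 19.9375
χ² = Σ (O − E)² / E
  red: (151 − 179.4375)² / 179.4375 = 4.5068
  sandy: (148 − 119.625)² / 119.625 = 6.7305
  white: (20 − 19.9375)² / 19.9375 = 0.0002
χ² = 4.5068 + 6.7305 + 0.0002 = 11.2375 ≈ 11.238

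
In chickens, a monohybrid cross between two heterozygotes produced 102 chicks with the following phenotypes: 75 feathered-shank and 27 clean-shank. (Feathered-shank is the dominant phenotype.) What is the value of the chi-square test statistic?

For a monohybrid cross between heterozygotes with complete dominance, the expected phenotypic ratio is 3:1.
Expected counts for N = 102 under a 3:1 ratio (total parts = 4):
  feathered-shank: 102 × 3/4 = 76.5
  clean-shank: 102 × 1/4 = 25.5
χ² = Σ (O − E)² / E
  feathered-shank: (75 − 76.5)² / 76.5 = 0.0294
  clean-shank: (27 − 25.5)² / 25.5 = 0.0882
χ² = 0.0294 + 0.0882 = 0.1176 ≈ 0.118

0.118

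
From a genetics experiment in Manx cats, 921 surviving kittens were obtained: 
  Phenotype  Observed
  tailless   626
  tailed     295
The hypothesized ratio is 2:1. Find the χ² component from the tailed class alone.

Under the 2:1 hypothesis (Σ ratio = 3, N = 921):
  tailless: 921 × 2/3 = 614
  tailed: 921 × 1/3 = 307
Contribution of tailed: (295 − 307)² / 307 = 0.4691

0.469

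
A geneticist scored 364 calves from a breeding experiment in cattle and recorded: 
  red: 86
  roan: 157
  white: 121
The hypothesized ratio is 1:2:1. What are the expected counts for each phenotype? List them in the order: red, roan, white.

91, 182, 91

Total ratio parts = 4. Expected numbers out of 364:
  red: 364 × 1/4 = 91
  roan: 364 × 2/4 = 182
  white: 364 × 1/4 = 91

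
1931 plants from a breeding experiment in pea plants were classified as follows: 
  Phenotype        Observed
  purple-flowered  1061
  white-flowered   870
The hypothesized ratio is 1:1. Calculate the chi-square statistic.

18.892

Under the 1:1 hypothesis (Σ ratio = 2, N = 1931):
  purple-flowered: 1931 × 1/2 = 965.5
  white-flowered: 1931 × 1/2 = 965.5
χ² = Σ (O − E)² / E
  purple-flowered: (1061 − 965.5)² / 965.5 = 9.4461
  white-flowered: (870 − 965.5)² / 965.5 = 9.4461
χ² = 9.4461 + 9.4461 = 18.8922 ≈ 18.892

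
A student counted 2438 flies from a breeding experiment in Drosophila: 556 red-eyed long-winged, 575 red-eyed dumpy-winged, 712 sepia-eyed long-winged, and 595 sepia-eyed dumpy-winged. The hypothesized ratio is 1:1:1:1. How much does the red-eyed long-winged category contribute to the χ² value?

4.696

Expected counts for N = 2438 under a 1:1:1:1 ratio (total parts = 4):
  red-eyed long-winged: 2438 × 1/4 = 609.5
  red-eyed dumpy-winged: 2438 × 1/4 = 609.5
  sepia-eyed long-winged: 2438 × 1/4 = 609.5
  sepia-eyed dumpy-winged: 2438 × 1/4 = 609.5
Contribution of red-eyed long-winged: (556 − 609.5)² / 609.5 = 4.6961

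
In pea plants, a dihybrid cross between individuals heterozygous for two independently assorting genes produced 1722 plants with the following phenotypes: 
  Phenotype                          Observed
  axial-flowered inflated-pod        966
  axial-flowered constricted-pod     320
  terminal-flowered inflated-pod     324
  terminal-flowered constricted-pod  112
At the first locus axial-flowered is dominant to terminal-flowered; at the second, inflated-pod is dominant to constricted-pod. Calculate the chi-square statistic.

A dihybrid F₂ with independent assortment and complete dominance at both loci gives a 9:3:3:1 phenotypic ratio.
Total ratio parts = 16. Expected numbers out of 1722:
  axial-flowered inflated-pod: 1722 × 9/16 = 968.625
  axial-flowered constricted-pod: 1722 × 3/16 = 322.875
  terminal-flowered inflated-pod: 1722 × 3/16 = 322.875
  terminal-flowered constricted-pod: 1722 × 1/16 = 107.625
χ² = Σ (O − E)² / E
  axial-flowered inflated-pod: (966 − 968.625)² / 968.625 = 0.0071
  axial-flowered constricted-pod: (320 − 322.875)² / 322.875 = 0.0256
  terminal-flowered inflated-pod: (324 − 322.875)² / 322.875 = 0.0039
  terminal-flowered constricted-pod: (112 − 107.625)² / 107.625 = 0.1778
χ² = 0.0071 + 0.0256 + 0.0039 + 0.1778 = 0.2144 ≈ 0.214

0.214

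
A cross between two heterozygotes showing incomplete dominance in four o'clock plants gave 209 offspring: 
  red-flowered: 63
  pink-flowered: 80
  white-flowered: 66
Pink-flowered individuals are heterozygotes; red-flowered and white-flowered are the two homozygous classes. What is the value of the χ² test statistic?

11.574

With incomplete dominance, a heterozygote × heterozygote cross gives a 1:2:1 phenotypic ratio.
Under the 1:2:1 hypothesis (Σ ratio = 4, N = 209):
  red-flowered: 209 × 1/4 = 52.25
  pink-flowered: 209 × 2/4 = 104.5
  white-flowered: 209 × 1/4 = 52.25
χ² = Σ (O − E)² / E
  red-flowered: (63 − 52.25)² / 52.25 = 2.2117
  pink-flowered: (80 − 104.5)² / 104.5 = 5.7440
  white-flowered: (66 − 52.25)² / 52.25 = 3.6184
χ² = 2.2117 + 5.7440 + 3.6184 = 11.5741 ≈ 11.574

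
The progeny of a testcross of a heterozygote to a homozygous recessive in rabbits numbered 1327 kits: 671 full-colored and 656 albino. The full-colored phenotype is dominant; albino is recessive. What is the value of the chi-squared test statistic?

0.170

A testcross of a heterozygote (Aa × aa) gives a 1:1 phenotypic ratio.
The 1:1 ratio has 2 parts, so with N = 1327 the expected counts are:
  full-colored: 1327 × 1/2 = 663.5
  albino: 1327 × 1/2 = 663.5
χ² = Σ (O − E)² / E
  full-colored: (671 − 663.5)² / 663.5 = 0.0848
  albino: (656 − 663.5)² / 663.5 = 0.0848
χ² = 0.0848 + 0.0848 = 0.1696 ≈ 0.170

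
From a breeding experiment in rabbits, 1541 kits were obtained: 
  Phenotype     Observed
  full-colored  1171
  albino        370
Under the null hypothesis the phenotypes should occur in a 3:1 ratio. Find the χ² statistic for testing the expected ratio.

0.805

Total ratio parts = 4. Expected numbers out of 1541:
  full-colored: 1541 × 3/4 = 1155.75
  albino: 1541 × 1/4 = 385.25
χ² = Σ (O − E)² / E
  full-colored: (1171 − 1155.75)² / 1155.75 = 0.2012
  albino: (370 − 385.25)² / 385.25 = 0.6037
χ² = 0.2012 + 0.6037 = 0.8049 ≈ 0.805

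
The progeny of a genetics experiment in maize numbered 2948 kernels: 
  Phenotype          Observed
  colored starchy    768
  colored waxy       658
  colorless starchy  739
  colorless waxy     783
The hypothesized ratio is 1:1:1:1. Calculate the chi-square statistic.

12.649

Under the 1:1:1:1 hypothesis (Σ ratio = 4, N = 2948):
  colored starchy: 2948 × 1/4 = 737
  colored waxy: 2948 × 1/4 = 737
  colorless starchy: 2948 × 1/4 = 737
  colorless waxy: 2948 × 1/4 = 737
χ² = Σ (O − E)² / E
  colored starchy: (768 − 737)² / 737 = 1.3039
  colored waxy: (658 − 737)² / 737 = 8.4681
  colorless starchy: (739 − 737)² / 737 = 0.0054
  colorless waxy: (783 − 737)² / 737 = 2.8711
χ² = 1.3039 + 8.4681 + 0.0054 + 2.8711 = 12.6485 ≈ 12.649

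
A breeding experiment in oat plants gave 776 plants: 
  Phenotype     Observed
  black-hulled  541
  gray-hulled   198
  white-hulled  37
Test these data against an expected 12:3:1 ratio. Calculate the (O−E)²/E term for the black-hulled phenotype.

Total ratio parts = 16. Expected numbers out of 776:
  black-hulled: 776 × 12/16 = 582
  gray-hulled: 776 × 3/16 = 145.5
  white-hulled: 776 × 1/16 = 48.5
Contribution of black-hulled: (541 − 582)² / 582 = 2.8883

2.888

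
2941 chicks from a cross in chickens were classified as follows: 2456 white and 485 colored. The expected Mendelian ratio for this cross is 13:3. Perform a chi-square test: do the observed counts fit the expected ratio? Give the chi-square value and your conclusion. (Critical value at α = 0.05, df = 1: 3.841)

Under the 13:3 hypothesis (Σ ratio = 16, N = 2941):
  white: 2941 × 13/16 = 2389.5625
  colored: 2941 × 3/16 = 551.4375
χ² = Σ (O − E)² / E
  white: (2456 − 2389.5625)² / 2389.5625 = 1.8472
  colored: (485 − 551.4375)² / 551.4375 = 8.0044
χ² = 1.8472 + 8.0044 = 9.8516 ≈ 9.852
Degrees of freedom = 2 − 1 = 1; critical value at α = 0.05 is 3.841.
Since 9.852 > 3.841, we reject the null hypothesis — the data do not fit the 13:3 ratio.

9.852; not consistent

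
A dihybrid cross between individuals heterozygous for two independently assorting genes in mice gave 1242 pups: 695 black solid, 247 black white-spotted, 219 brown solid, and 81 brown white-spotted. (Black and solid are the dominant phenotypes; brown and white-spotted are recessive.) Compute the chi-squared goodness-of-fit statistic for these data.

A dihybrid F₂ with independent assortment and complete dominance at both loci gives a 9:3:3:1 phenotypic ratio.
Total ratio parts = 16. Expected numbers out of 1242:
  black solid: 1242 × 9/16 = 698.625
  black white-spotted: 1242 × 3/16 = 232.875
  brown solid: 1242 × 3/16 = 232.875
  brown white-spotted: 1242 × 1/16 = 77.625
χ² = Σ (O − E)² / E
  black solid: (695 − 698.625)² / 698.625 = 0.0188
  black white-spotted: (247 − 232.875)² / 232.875 = 0.8567
  brown solid: (219 − 232.875)² / 232.875 = 0.8267
  brown white-spotted: (81 − 77.625)² / 77.625 = 0.1467
χ² = 0.0188 + 0.8567 + 0.8267 + 0.1467 = 1.8489 ≈ 1.849

1.849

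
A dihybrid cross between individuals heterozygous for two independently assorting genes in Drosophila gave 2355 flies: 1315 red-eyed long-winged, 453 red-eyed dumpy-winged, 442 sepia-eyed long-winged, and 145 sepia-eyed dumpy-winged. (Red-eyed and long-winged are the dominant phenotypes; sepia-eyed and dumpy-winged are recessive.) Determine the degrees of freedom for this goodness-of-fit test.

3

A dihybrid F₂ with independent assortment and complete dominance at both loci gives a 9:3:3:1 phenotypic ratio.
A goodness-of-fit test with 4 phenotype classes has df = 4 − 1 = 3.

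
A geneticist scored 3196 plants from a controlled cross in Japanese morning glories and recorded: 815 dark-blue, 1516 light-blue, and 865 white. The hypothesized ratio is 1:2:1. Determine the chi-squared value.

The 1:2:1 ratio has 4 parts, so with N = 3196 the expected counts are:
  dark-blue: 3196 × 1/4 = 799
  light-blue: 3196 × 2/4 = 1598
  white: 3196 × 1/4 = 799
χ² = Σ (O − E)² / E
  dark-blue: (815 − 799)² / 799 = 0.3204
  light-blue: (1516 − 1598)² / 1598 = 4.2078
  white: (865 − 799)² / 799 = 5.4518
χ² = 0.3204 + 4.2078 + 5.4518 = 9.980

9.980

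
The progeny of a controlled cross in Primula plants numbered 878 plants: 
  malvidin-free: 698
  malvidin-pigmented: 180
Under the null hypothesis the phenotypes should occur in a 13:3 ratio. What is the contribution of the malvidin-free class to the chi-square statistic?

Expected counts for N = 878 under a 13:3 ratio (total parts = 16):
  malvidin-free: 878 × 13/16 = 713.375
  malvidin-pigmented: 878 × 3/16 = 164.625
Contribution of malvidin-free: (698 − 713.375)² / 713.375 = 0.3314

0.331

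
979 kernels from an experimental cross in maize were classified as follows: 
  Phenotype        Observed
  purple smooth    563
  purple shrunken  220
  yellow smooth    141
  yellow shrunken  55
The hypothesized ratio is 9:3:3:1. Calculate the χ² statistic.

Expected counts for N = 979 under a 9:3:3:1 ratio (total parts = 16):
  purple smooth: 979 × 9/16 = 550.6875
  purple shrunken: 979 × 3/16 = 183.5625
  yellow smooth: 979 × 3/16 = 183.5625
  yellow shrunken: 979 × 1/16 = 61.1875
χ² = Σ (O − E)² / E
  purple smooth: (563 − 550.6875)² / 550.6875 = 0.2753
  purple shrunken: (220 − 183.5625)² / 183.5625 = 7.2329
  yellow smooth: (141 − 183.5625)² / 183.5625 = 9.8689
  yellow shrunken: (55 − 61.1875)² / 61.1875 = 0.6257
χ² = 0.2753 + 7.2329 + 9.8689 + 0.6257 = 18.0028 ≈ 18.003

18.003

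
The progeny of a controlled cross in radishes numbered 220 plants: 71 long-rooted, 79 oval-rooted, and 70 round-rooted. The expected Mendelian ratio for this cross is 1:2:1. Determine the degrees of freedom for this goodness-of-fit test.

2

A goodness-of-fit test with 3 phenotype classes has df = 3 − 1 = 2.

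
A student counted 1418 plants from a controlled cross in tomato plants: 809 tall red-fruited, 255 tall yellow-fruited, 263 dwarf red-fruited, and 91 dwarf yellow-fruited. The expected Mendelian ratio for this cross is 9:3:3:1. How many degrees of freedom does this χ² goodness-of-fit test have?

A goodness-of-fit test with 4 phenotype classes has df = 4 − 1 = 3.

3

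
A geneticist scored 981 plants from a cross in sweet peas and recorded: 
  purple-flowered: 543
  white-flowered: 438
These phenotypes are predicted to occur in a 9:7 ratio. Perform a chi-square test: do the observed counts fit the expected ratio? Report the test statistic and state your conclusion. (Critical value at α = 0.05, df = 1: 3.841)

0.322; consistent

The 9:7 ratio has 16 parts, so with N = 981 the expected counts are:
  purple-flowered: 981 × 9/16 = 551.8125
  white-flowered: 981 × 7/16 = 429.1875
χ² = Σ (O − E)² / E
  purple-flowered: (543 − 551.8125)² / 551.8125 = 0.1407
  white-flowered: (438 − 429.1875)² / 429.1875 = 0.1809
χ² = 0.1407 + 0.1809 = 0.3216 ≈ 0.322
Degrees of freedom = 2 − 1 = 1; critical value at α = 0.05 is 3.841.
Since 0.322 < 3.841, we fail to reject the null hypothesis — the data are consistent with the 9:7 ratio.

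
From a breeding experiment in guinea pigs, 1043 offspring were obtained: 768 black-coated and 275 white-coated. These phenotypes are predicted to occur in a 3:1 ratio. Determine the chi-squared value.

Under the 3:1 hypothesis (Σ ratio = 4, N = 1043):
  black-coated: 1043 × 3/4 = 782.25
  white-coated: 1043 × 1/4 = 260.75
χ² = Σ (O − E)² / E
  black-coated: (768 − 782.25)² / 782.25 = 0.2596
  white-coated: (275 − 260.75)² / 260.75 = 0.7788
χ² = 0.2596 + 0.7788 = 1.0384 ≈ 1.038

1.038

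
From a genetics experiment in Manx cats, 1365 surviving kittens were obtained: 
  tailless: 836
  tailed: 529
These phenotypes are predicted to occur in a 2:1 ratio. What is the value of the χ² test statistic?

18.053

Under the 2:1 hypothesis (Σ ratio = 3, N = 1365):
  tailless: 1365 × 2/3 = 910
  tailed: 1365 × 1/3 = 455
χ² = Σ (O − E)² / E
  tailless: (836 − 910)² / 910 = 6.0176
  tailed: (529 − 455)² / 455 = 12.0352
χ² = 6.0176 + 12.0352 = 18.0528 ≈ 18.053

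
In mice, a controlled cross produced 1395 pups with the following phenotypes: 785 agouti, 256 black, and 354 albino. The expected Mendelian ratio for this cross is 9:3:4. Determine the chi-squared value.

Expected counts for N = 1395 under a 9:3:4 ratio (total parts = 16):
  agouti: 1395 × 9/16 = 784.6875
  black: 1395 × 3/16 = 261.5625
  albino: 1395 × 4/16 = 348.75
χ² = Σ (O − E)² / E
  agouti: (785 − 784.6875)² / 784.6875 = 0.0001
  black: (256 − 261.5625)² / 261.5625 = 0.1183
  albino: (354 − 348.75)² / 348.75 = 0.0790
χ² = 0.0001 + 0.1183 + 0.0790 = 0.1974 ≈ 0.197

0.197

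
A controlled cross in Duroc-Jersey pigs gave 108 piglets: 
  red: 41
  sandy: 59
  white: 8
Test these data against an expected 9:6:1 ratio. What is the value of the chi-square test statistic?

15.103

Expected counts for N = 108 under a 9:6:1 ratio (total parts = 16):
  red: 108 × 9/16 = 60.75
  sandy: 108 × 6/16 = 40.5
  white: 108 × 1/16 = 6.75
χ² = Σ (O − E)² / E
  red: (41 − 60.75)² / 60.75 = 6.4208
  sandy: (59 − 40.5)² / 40.5 = 8.4506
  white: (8 − 6.75)² / 6.75 = 0.2315
χ² = 6.4208 + 8.4506 + 0.2315 = 15.1029 ≈ 15.103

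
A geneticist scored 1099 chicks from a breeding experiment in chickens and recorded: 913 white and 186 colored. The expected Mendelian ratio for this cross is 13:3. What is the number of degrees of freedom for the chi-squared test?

A goodness-of-fit test with 2 phenotype classes has df = 2 − 1 = 1.

1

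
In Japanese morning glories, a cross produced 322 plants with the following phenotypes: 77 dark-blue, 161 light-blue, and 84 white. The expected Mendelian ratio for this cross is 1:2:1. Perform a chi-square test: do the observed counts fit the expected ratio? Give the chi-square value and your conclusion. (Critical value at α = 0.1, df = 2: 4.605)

0.304; consistent

Expected counts for N = 322 under a 1:2:1 ratio (total parts = 4):
  dark-blue: 322 × 1/4 = 80.5
  light-blue: 322 × 2/4 = 161
  white: 322 × 1/4 = 80.5
χ² = Σ (O − E)² / E
  dark-blue: (77 − 80.5)² / 80.5 = 0.1522
  light-blue: (161 − 161)² / 161 = 0.0000
  white: (84 − 80.5)² / 80.5 = 0.1522
χ² = 0.1522 + 0.0000 + 0.1522 = 0.3044 ≈ 0.304
Degrees of freedom = 3 − 1 = 2; critical value at α = 0.1 is 4.605.
Since 0.304 < 4.605, we fail to reject the null hypothesis — the data are consistent with the 1:2:1 ratio.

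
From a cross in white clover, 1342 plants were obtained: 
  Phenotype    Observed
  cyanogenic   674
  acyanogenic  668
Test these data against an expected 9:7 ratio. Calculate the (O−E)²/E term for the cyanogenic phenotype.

Under the 9:7 hypothesis (Σ ratio = 16, N = 1342):
  cyanogenic: 1342 × 9/16 = 754.875
  acyanogenic: 1342 × 7/16 = 587.125
Contribution of cyanogenic: (674 − 754.875)² / 754.875 = 8.6647

8.665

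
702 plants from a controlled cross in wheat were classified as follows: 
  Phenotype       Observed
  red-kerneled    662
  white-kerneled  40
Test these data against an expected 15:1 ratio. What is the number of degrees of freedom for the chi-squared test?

1

A goodness-of-fit test with 2 phenotype classes has df = 2 − 1 = 1.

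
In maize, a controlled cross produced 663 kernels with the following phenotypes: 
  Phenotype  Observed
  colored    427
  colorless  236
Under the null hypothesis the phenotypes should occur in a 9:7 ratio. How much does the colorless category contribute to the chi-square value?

10.076

Under the 9:7 hypothesis (Σ ratio = 16, N = 663):
  colored: 663 × 9/16 = 372.9375
  colorless: 663 × 7/16 = 290.0625
Contribution of colorless: (236 − 290.0625)² / 290.0625 = 10.0763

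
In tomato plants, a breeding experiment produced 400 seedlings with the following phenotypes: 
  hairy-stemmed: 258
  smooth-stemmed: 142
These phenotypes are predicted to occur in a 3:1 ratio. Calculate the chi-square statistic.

Total ratio parts = 4. Expected numbers out of 400:
  hairy-stemmed: 400 × 3/4 = 300
  smooth-stemmed: 400 × 1/4 = 100
χ² = Σ (O − E)² / E
  hairy-stemmed: (258 − 300)² / 300 = 5.8800
  smooth-stemmed: (142 − 100)² / 100 = 17.6400
χ² = 5.8800 + 17.6400 = 23.520

23.520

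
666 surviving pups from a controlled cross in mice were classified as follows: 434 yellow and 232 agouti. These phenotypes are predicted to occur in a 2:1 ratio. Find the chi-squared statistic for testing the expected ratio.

Under the 2:1 hypothesis (Σ ratio = 3, N = 666):
  yellow: 666 × 2/3 = 444
  agouti: 666 × 1/3 = 222
χ² = Σ (O − E)² / E
  yellow: (434 − 444)² / 444 = 0.2252
  agouti: (232 − 222)² / 222 = 0.4505
χ² = 0.2252 + 0.4505 = 0.6757 ≈ 0.676

0.676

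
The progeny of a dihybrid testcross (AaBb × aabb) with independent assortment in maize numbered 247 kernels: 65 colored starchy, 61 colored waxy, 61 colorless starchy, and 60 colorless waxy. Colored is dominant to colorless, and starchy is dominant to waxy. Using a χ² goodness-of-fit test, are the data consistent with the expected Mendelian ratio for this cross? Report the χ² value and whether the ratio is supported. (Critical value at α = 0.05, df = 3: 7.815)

0.239; consistent

A dihybrid testcross with independent assortment gives a 1:1:1:1 ratio.
Under the 1:1:1:1 hypothesis (Σ ratio = 4, N = 247):
  colored starchy: 247 × 1/4 = 61.75
  colored waxy: 247 × 1/4 = 61.75
  colorless starchy: 247 × 1/4 = 61.75
  colorless waxy: 247 × 1/4 = 61.75
χ² = Σ (O − E)² / E
  colored starchy: (65 − 61.75)² / 61.75 = 0.1711
  colored waxy: (61 − 61.75)² / 61.75 = 0.0091
  colorless starchy: (61 − 61.75)² / 61.75 = 0.0091
  colorless waxy: (60 − 61.75)² / 61.75 = 0.0496
χ² = 0.1711 + 0.0091 + 0.0091 + 0.0496 = 0.2389 ≈ 0.239
Degrees of freedom = 4 − 1 = 3; critical value at α = 0.05 is 7.815.
Since 0.239 < 7.815, we fail to reject the null hypothesis — the data are consistent with the 1:1:1:1 ratio.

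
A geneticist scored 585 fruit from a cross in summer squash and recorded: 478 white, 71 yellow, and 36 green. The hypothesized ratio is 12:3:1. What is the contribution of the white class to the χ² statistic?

Expected counts for N = 585 under a 12:3:1 ratio (total parts = 16):
  white: 585 × 12/16 = 438.75
  yellow: 585 × 3/16 = 109.6875
  green: 585 × 1/16 = 36.5625
Contribution of white: (478 − 438.75)² / 438.75 = 3.5113

3.511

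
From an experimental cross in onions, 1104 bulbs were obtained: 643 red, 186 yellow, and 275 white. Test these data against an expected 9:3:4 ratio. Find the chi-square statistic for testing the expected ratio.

2.913

The 9:3:4 ratio has 16 parts, so with N = 1104 the expected counts are:
  red: 1104 × 9/16 = 621
  yellow: 1104 × 3/16 = 207
  white: 1104 × 4/16 = 276
χ² = Σ (O − E)² / E
  red: (643 − 621)² / 621 = 0.7794
  yellow: (186 − 207)² / 207 = 2.1304
  white: (275 − 276)² / 276 = 0.0036
χ² = 0.7794 + 2.1304 + 0.0036 = 2.9134 ≈ 2.913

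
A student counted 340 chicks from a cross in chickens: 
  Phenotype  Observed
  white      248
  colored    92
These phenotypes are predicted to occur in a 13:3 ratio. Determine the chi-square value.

15.408

The 13:3 ratio has 16 parts, so with N = 340 the expected counts are:
  white: 340 × 13/16 = 276.25
  colored: 340 × 3/16 = 63.75
χ² = Σ (O − E)² / E
  white: (248 − 276.25)² / 276.25 = 2.8889
  colored: (92 − 63.75)² / 63.75 = 12.5186
χ² = 2.8889 + 12.5186 = 15.4075 ≈ 15.408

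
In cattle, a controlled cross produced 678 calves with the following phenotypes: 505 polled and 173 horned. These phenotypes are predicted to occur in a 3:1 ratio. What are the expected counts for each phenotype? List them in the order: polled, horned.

Under the 3:1 hypothesis (Σ ratio = 4, N = 678):
  polled: 678 × 3/4 = 508.5
  horned: 678 × 1/4 = 169.5

508.5, 169.5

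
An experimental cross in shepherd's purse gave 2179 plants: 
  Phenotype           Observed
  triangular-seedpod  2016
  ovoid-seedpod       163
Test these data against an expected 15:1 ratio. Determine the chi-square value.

5.631

Total ratio parts = 16. Expected numbers out of 2179:
  triangular-seedpod: 2179 × 15/16 = 2042.8125
  ovoid-seedpod: 2179 × 1/16 = 136.1875
χ² = Σ (O − E)² / E
  triangular-seedpod: (2016 − 2042.8125)² / 2042.8125 = 0.3519
  ovoid-seedpod: (163 − 136.1875)² / 136.1875 = 5.2788
χ² = 0.3519 + 5.2788 = 5.6307 ≈ 5.631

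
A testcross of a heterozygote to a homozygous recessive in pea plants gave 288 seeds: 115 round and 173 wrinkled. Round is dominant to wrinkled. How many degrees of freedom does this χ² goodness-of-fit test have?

A testcross of a heterozygote (Aa × aa) gives a 1:1 phenotypic ratio.
A goodness-of-fit test with 2 phenotype classes has df = 2 − 1 = 1.

1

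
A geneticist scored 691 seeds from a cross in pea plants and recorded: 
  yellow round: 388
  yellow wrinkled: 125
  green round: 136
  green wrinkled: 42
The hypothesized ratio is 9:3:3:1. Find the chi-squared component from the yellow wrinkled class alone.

0.161

The 9:3:3:1 ratio has 16 parts, so with N = 691 the expected counts are:
  yellow round: 691 × 9/16 = 388.6875
  yellow wrinkled: 691 × 3/16 = 129.5625
  green round: 691 × 3/16 = 129.5625
  green wrinkled: 691 × 1/16 = 43.1875
Contribution of yellow wrinkled: (125 − 129.5625)² / 129.5625 = 0.1607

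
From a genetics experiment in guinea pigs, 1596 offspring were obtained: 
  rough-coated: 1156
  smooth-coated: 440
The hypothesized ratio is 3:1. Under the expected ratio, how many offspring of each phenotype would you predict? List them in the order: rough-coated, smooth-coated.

Total ratio parts = 4. Expected numbers out of 1596:
  rough-coated: 1596 × 3/4 = 1197
  smooth-coated: 1596 × 1/4 = 399

1197, 399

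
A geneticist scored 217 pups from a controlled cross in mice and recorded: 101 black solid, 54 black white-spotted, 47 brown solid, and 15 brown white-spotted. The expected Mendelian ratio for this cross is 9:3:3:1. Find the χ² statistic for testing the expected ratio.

9.122

Total ratio parts = 16. Expected numbers out of 217:
  black solid: 217 × 9/16 = 122.0625
  black white-spotted: 217 × 3/16 = 40.6875
  brown solid: 217 × 3/16 = 40.6875
  brown white-spotted: 217 × 1/16 = 13.5625
χ² = Σ (O − E)² / E
  black solid: (101 − 122.0625)² / 122.0625 = 3.6344
  black white-spotted: (54 − 40.6875)² / 40.6875 = 4.3557
  brown solid: (47 − 40.6875)² / 40.6875 = 0.9794
  brown white-spotted: (15 − 13.5625)² / 13.5625 = 0.1524
χ² = 3.6344 + 4.3557 + 0.9794 + 0.1524 = 9.1219 ≈ 9.122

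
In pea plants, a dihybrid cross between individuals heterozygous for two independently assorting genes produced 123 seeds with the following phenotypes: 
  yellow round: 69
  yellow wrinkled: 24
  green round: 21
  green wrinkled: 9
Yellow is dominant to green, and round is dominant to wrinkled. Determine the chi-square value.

A dihybrid F₂ with independent assortment and complete dominance at both loci gives a 9:3:3:1 phenotypic ratio.
Expected counts for N = 123 under a 9:3:3:1 ratio (total parts = 16):
  yellow round: 123 × 9/16 = 69.1875
  yellow wrinkled: 123 × 3/16 = 23.0625
  green round: 123 × 3/16 = 23.0625
  green wrinkled: 123 × 1/16 = 7.6875
χ² = Σ (O − E)² / E
  yellow round: (69 − 69.1875)² / 69.1875 = 0.0005
  yellow wrinkled: (24 − 23.0625)² / 23.0625 = 0.0381
  green round: (21 − 23.0625)² / 23.0625 = 0.1845
  green wrinkled: (9 − 7.6875)² / 7.6875 = 0.2241
χ² = 0.0005 + 0.0381 + 0.1845 + 0.2241 = 0.4472 ≈ 0.447

0.447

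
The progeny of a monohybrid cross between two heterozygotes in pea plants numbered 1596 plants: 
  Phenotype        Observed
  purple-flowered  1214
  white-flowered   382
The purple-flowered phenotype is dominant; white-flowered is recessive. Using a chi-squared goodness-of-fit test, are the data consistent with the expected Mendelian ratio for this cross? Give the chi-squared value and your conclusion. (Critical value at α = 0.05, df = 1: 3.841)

For a monohybrid cross between heterozygotes with complete dominance, the expected phenotypic ratio is 3:1.
The 3:1 ratio has 4 parts, so with N = 1596 the expected counts are:
  purple-flowered: 1596 × 3/4 = 1197
  white-flowered: 1596 × 1/4 = 399
χ² = Σ (O − E)² / E
  purple-flowered: (1214 − 1197)² / 1197 = 0.2414
  white-flowered: (382 − 399)² / 399 = 0.7243
χ² = 0.2414 + 0.7243 = 0.9657 ≈ 0.966
Degrees of freedom = 2 − 1 = 1; critical value at α = 0.05 is 3.841.
Since 0.966 < 3.841, we fail to reject the null hypothesis — the data are consistent with the 3:1 ratio.

0.966; consistent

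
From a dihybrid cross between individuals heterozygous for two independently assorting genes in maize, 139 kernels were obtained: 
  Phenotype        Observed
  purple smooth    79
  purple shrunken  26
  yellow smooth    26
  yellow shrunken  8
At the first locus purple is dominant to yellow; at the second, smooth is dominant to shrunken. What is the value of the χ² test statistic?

A dihybrid F₂ with independent assortment and complete dominance at both loci gives a 9:3:3:1 phenotypic ratio.
Total ratio parts = 16. Expected numbers out of 139:
  purple smooth: 139 × 9/16 = 78.1875
  purple shrunken: 139 × 3/16 = 26.0625
  yellow smooth: 139 × 3/16 = 26.0625
  yellow shrunken: 139 × 1/16 = 8.6875
χ² = Σ (O − E)² / E
  purple smooth: (79 − 78.1875)² / 78.1875 = 0.0084
  purple shrunken: (26 − 26.0625)² / 26.0625 = 0.0001
  yellow smooth: (26 − 26.0625)² / 26.0625 = 0.0001
  yellow shrunken: (8 − 8.6875)² / 8.6875 = 0.0544
χ² = 0.0084 + 0.0001 + 0.0001 + 0.0544 = 0.063

0.063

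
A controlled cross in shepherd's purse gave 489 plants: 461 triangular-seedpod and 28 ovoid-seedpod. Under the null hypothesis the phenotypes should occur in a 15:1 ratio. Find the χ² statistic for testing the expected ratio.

The 15:1 ratio has 16 parts, so with N = 489 the expected counts are:
  triangular-seedpod: 489 × 15/16 = 458.4375
  ovoid-seedpod: 489 × 1/16 = 30.5625
χ² = Σ (O − E)² / E
  triangular-seedpod: (461 − 458.4375)² / 458.4375 = 0.0143
  ovoid-seedpod: (28 − 30.5625)² / 30.5625 = 0.2149
χ² = 0.0143 + 0.2149 = 0.2292 ≈ 0.229

0.229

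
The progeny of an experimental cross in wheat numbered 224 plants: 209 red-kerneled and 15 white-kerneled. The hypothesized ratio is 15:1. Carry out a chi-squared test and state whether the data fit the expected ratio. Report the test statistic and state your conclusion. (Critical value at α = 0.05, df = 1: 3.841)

Total ratio parts = 16. Expected numbers out of 224:
  red-kerneled: 224 × 15/16 = 210
  white-kerneled: 224 × 1/16 = 14
χ² = Σ (O − E)² / E
  red-kerneled: (209 − 210)² / 210 = 0.0048
  white-kerneled: (15 − 14)² / 14 = 0.0714
χ² = 0.0048 + 0.0714 = 0.0762 ≈ 0.076
Degrees of freedom = 2 − 1 = 1; critical value at α = 0.05 is 3.841.
Since 0.076 < 3.841, we fail to reject the null hypothesis — the data are consistent with the 15:1 ratio.

0.076; consistent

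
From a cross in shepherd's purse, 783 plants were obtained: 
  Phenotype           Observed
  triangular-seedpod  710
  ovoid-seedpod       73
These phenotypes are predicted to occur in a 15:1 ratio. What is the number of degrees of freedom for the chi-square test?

1

A goodness-of-fit test with 2 phenotype classes has df = 2 − 1 = 1.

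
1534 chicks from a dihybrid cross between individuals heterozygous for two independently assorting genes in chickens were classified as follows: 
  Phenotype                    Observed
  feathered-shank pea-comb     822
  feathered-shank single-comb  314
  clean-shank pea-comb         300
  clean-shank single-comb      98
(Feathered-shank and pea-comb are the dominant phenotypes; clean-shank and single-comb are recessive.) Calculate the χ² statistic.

A dihybrid F₂ with independent assortment and complete dominance at both loci gives a 9:3:3:1 phenotypic ratio.
Under the 9:3:3:1 hypothesis (Σ ratio = 16, N = 1534):
  feathered-shank pea-comb: 1534 × 9/16 = 862.875
  feathered-shank single-comb: 1534 × 3/16 = 287.625
  clean-shank pea-comb: 1534 × 3/16 = 287.625
  clean-shank single-comb: 1534 × 1/16 = 95.875
χ² = Σ (O − E)² / E
  feathered-shank pea-comb: (822 − 862.875)² / 862.875 = 1.9363
  feathered-shank single-comb: (314 − 287.625)² / 287.625 = 2.4186
  clean-shank pea-comb: (300 − 287.625)² / 287.625 = 0.5324
  clean-shank single-comb: (98 − 95.875)² / 95.875 = 0.0471
χ² = 1.9363 + 2.4186 + 0.5324 + 0.0471 = 4.9344 ≈ 4.934

4.934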